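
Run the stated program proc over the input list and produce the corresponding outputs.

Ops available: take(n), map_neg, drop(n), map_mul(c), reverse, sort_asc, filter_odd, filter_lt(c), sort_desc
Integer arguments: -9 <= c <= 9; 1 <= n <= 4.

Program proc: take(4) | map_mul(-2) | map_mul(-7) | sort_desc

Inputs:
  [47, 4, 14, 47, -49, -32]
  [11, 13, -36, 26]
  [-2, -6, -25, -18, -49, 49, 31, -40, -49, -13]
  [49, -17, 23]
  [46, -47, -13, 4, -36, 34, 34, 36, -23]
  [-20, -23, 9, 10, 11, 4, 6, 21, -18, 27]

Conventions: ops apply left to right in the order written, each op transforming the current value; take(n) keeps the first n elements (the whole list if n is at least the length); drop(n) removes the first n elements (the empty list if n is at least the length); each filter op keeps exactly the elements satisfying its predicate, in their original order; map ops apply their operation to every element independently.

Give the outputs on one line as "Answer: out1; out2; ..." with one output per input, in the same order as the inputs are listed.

[658, 658, 196, 56]; [364, 182, 154, -504]; [-28, -84, -252, -350]; [686, 322, -238]; [644, 56, -182, -658]; [140, 126, -280, -322]

Execution, op by op:
  [47, 4, 14, 47, -49, -32] -> [47, 4, 14, 47] -> [-94, -8, -28, -94] -> [658, 56, 196, 658] -> [658, 658, 196, 56]
  [11, 13, -36, 26] -> [11, 13, -36, 26] -> [-22, -26, 72, -52] -> [154, 182, -504, 364] -> [364, 182, 154, -504]
  [-2, -6, -25, -18, -49, 49, 31, -40, -49, -13] -> [-2, -6, -25, -18] -> [4, 12, 50, 36] -> [-28, -84, -350, -252] -> [-28, -84, -252, -350]
  [49, -17, 23] -> [49, -17, 23] -> [-98, 34, -46] -> [686, -238, 322] -> [686, 322, -238]
  [46, -47, -13, 4, -36, 34, 34, 36, -23] -> [46, -47, -13, 4] -> [-92, 94, 26, -8] -> [644, -658, -182, 56] -> [644, 56, -182, -658]
  [-20, -23, 9, 10, 11, 4, 6, 21, -18, 27] -> [-20, -23, 9, 10] -> [40, 46, -18, -20] -> [-280, -322, 126, 140] -> [140, 126, -280, -322]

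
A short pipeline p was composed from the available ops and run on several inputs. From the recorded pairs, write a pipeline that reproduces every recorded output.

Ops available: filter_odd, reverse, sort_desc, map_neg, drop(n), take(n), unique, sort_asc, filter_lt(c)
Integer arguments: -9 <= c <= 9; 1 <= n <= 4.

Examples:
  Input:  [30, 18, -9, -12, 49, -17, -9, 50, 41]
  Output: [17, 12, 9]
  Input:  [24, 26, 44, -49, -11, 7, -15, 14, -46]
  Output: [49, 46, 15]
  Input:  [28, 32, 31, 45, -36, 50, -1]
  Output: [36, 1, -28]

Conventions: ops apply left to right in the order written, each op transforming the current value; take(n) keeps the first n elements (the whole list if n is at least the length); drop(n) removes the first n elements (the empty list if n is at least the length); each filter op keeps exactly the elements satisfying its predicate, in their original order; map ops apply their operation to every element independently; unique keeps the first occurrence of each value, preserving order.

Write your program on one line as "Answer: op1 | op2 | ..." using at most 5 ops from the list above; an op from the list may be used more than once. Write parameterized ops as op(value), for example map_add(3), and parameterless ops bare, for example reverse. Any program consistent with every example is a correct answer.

sort_desc | sort_asc | unique | take(3) | map_neg

Check, running the answer program on each example:
  [30, 18, -9, -12, 49, -17, -9, 50, 41] -> [50, 49, 41, 30, 18, -9, -9, -12, -17] -> [-17, -12, -9, -9, 18, 30, 41, 49, 50] -> [-17, -12, -9, 18, 30, 41, 49, 50] -> [-17, -12, -9] -> [17, 12, 9]
  [24, 26, 44, -49, -11, 7, -15, 14, -46] -> [44, 26, 24, 14, 7, -11, -15, -46, -49] -> [-49, -46, -15, -11, 7, 14, 24, 26, 44] -> [-49, -46, -15, -11, 7, 14, 24, 26, 44] -> [-49, -46, -15] -> [49, 46, 15]
  [28, 32, 31, 45, -36, 50, -1] -> [50, 45, 32, 31, 28, -1, -36] -> [-36, -1, 28, 31, 32, 45, 50] -> [-36, -1, 28, 31, 32, 45, 50] -> [-36, -1, 28] -> [36, 1, -28]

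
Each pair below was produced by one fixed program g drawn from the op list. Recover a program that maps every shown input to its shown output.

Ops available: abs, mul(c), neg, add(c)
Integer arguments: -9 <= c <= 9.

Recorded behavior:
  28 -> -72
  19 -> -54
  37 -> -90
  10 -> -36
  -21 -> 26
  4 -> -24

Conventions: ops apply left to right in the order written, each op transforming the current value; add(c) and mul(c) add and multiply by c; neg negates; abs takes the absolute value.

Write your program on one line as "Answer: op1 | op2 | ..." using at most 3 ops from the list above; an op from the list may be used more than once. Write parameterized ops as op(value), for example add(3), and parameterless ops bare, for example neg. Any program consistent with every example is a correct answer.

add(8) | mul(2) | neg

Check, running the answer program on each example:
  28 -> 36 -> 72 -> -72
  19 -> 27 -> 54 -> -54
  37 -> 45 -> 90 -> -90
  10 -> 18 -> 36 -> -36
  -21 -> -13 -> -26 -> 26
  4 -> 12 -> 24 -> -24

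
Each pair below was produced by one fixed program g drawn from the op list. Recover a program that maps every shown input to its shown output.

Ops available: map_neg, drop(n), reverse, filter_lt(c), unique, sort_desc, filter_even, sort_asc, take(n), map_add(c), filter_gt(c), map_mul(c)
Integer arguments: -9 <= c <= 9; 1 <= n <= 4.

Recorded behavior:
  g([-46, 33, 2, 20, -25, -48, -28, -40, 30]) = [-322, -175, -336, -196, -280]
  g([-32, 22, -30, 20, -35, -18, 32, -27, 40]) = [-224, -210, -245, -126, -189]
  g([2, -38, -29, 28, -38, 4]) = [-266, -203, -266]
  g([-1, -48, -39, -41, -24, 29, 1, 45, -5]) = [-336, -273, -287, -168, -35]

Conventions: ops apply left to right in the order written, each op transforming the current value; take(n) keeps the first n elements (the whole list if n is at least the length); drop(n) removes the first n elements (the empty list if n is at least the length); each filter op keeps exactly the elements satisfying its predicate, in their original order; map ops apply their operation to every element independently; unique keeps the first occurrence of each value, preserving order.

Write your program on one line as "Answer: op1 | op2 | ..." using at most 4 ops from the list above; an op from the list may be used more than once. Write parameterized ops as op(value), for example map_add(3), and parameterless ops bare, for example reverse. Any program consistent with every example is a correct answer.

filter_lt(-1) | map_neg | map_mul(-7)

Check, running the answer program on each example:
  [-46, 33, 2, 20, -25, -48, -28, -40, 30] -> [-46, -25, -48, -28, -40] -> [46, 25, 48, 28, 40] -> [-322, -175, -336, -196, -280]
  [-32, 22, -30, 20, -35, -18, 32, -27, 40] -> [-32, -30, -35, -18, -27] -> [32, 30, 35, 18, 27] -> [-224, -210, -245, -126, -189]
  [2, -38, -29, 28, -38, 4] -> [-38, -29, -38] -> [38, 29, 38] -> [-266, -203, -266]
  [-1, -48, -39, -41, -24, 29, 1, 45, -5] -> [-48, -39, -41, -24, -5] -> [48, 39, 41, 24, 5] -> [-336, -273, -287, -168, -35]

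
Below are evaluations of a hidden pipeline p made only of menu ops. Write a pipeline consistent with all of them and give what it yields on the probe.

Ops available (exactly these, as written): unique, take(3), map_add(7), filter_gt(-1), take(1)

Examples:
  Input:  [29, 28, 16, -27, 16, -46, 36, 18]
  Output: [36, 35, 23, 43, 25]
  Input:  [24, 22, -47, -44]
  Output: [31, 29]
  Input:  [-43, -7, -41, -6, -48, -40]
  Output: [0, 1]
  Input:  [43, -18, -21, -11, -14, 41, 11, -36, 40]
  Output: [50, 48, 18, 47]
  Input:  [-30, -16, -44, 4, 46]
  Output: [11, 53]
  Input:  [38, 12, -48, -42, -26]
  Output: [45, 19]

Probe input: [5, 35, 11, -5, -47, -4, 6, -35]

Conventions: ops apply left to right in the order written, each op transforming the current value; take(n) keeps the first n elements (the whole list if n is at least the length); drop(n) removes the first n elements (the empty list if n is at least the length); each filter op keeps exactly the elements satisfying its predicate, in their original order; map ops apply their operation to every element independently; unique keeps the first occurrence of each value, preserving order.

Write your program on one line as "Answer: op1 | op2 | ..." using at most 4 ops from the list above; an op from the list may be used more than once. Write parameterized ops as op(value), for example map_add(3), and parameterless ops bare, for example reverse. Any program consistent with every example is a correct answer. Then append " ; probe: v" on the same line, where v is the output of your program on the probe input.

unique | map_add(7) | filter_gt(-1) ; probe: [12, 42, 18, 2, 3, 13]

Check, running the answer program on each example:
  [29, 28, 16, -27, 16, -46, 36, 18] -> [29, 28, 16, -27, -46, 36, 18] -> [36, 35, 23, -20, -39, 43, 25] -> [36, 35, 23, 43, 25]
  [24, 22, -47, -44] -> [24, 22, -47, -44] -> [31, 29, -40, -37] -> [31, 29]
  [-43, -7, -41, -6, -48, -40] -> [-43, -7, -41, -6, -48, -40] -> [-36, 0, -34, 1, -41, -33] -> [0, 1]
  [43, -18, -21, -11, -14, 41, 11, -36, 40] -> [43, -18, -21, -11, -14, 41, 11, -36, 40] -> [50, -11, -14, -4, -7, 48, 18, -29, 47] -> [50, 48, 18, 47]
  [-30, -16, -44, 4, 46] -> [-30, -16, -44, 4, 46] -> [-23, -9, -37, 11, 53] -> [11, 53]
  [38, 12, -48, -42, -26] -> [38, 12, -48, -42, -26] -> [45, 19, -41, -35, -19] -> [45, 19]
  probe: [5, 35, 11, -5, -47, -4, 6, -35] -> [5, 35, 11, -5, -47, -4, 6, -35] -> [12, 42, 18, 2, -40, 3, 13, -28] -> [12, 42, 18, 2, 3, 13]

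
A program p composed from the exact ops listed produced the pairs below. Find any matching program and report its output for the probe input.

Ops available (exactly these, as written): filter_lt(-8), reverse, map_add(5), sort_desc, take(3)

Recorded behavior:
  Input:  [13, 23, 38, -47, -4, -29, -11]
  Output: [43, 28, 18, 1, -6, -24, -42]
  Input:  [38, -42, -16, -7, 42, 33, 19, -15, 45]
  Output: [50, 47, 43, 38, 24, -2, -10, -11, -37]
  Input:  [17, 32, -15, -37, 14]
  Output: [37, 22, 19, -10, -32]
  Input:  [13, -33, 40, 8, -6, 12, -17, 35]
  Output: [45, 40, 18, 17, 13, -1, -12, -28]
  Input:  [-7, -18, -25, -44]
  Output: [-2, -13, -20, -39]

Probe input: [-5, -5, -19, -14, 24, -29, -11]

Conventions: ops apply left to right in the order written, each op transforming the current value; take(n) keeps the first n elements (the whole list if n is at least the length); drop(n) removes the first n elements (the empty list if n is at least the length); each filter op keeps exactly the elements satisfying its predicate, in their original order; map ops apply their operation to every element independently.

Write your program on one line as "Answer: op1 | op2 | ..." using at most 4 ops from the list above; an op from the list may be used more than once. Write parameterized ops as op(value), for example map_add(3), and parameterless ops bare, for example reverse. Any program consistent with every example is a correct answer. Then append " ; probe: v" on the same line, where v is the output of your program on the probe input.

reverse | sort_desc | map_add(5) ; probe: [29, 0, 0, -6, -9, -14, -24]

Check, running the answer program on each example:
  [13, 23, 38, -47, -4, -29, -11] -> [-11, -29, -4, -47, 38, 23, 13] -> [38, 23, 13, -4, -11, -29, -47] -> [43, 28, 18, 1, -6, -24, -42]
  [38, -42, -16, -7, 42, 33, 19, -15, 45] -> [45, -15, 19, 33, 42, -7, -16, -42, 38] -> [45, 42, 38, 33, 19, -7, -15, -16, -42] -> [50, 47, 43, 38, 24, -2, -10, -11, -37]
  [17, 32, -15, -37, 14] -> [14, -37, -15, 32, 17] -> [32, 17, 14, -15, -37] -> [37, 22, 19, -10, -32]
  [13, -33, 40, 8, -6, 12, -17, 35] -> [35, -17, 12, -6, 8, 40, -33, 13] -> [40, 35, 13, 12, 8, -6, -17, -33] -> [45, 40, 18, 17, 13, -1, -12, -28]
  [-7, -18, -25, -44] -> [-44, -25, -18, -7] -> [-7, -18, -25, -44] -> [-2, -13, -20, -39]
  probe: [-5, -5, -19, -14, 24, -29, -11] -> [-11, -29, 24, -14, -19, -5, -5] -> [24, -5, -5, -11, -14, -19, -29] -> [29, 0, 0, -6, -9, -14, -24]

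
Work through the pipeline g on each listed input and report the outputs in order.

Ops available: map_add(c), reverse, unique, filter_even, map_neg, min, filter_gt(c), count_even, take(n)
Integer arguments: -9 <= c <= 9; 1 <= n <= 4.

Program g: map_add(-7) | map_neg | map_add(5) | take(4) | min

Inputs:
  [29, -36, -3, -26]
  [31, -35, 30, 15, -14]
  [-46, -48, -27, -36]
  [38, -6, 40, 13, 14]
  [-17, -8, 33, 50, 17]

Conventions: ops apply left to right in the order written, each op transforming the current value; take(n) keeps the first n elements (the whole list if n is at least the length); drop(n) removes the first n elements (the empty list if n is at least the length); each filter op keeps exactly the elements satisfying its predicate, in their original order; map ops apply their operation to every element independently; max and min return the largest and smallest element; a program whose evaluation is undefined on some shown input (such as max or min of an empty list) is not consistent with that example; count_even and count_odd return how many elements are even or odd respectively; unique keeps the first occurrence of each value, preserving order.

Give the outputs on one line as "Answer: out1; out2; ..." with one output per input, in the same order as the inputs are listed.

Execution, op by op:
  [29, -36, -3, -26] -> [22, -43, -10, -33] -> [-22, 43, 10, 33] -> [-17, 48, 15, 38] -> [-17, 48, 15, 38] -> -17
  [31, -35, 30, 15, -14] -> [24, -42, 23, 8, -21] -> [-24, 42, -23, -8, 21] -> [-19, 47, -18, -3, 26] -> [-19, 47, -18, -3] -> -19
  [-46, -48, -27, -36] -> [-53, -55, -34, -43] -> [53, 55, 34, 43] -> [58, 60, 39, 48] -> [58, 60, 39, 48] -> 39
  [38, -6, 40, 13, 14] -> [31, -13, 33, 6, 7] -> [-31, 13, -33, -6, -7] -> [-26, 18, -28, -1, -2] -> [-26, 18, -28, -1] -> -28
  [-17, -8, 33, 50, 17] -> [-24, -15, 26, 43, 10] -> [24, 15, -26, -43, -10] -> [29, 20, -21, -38, -5] -> [29, 20, -21, -38] -> -38

-17; -19; 39; -28; -38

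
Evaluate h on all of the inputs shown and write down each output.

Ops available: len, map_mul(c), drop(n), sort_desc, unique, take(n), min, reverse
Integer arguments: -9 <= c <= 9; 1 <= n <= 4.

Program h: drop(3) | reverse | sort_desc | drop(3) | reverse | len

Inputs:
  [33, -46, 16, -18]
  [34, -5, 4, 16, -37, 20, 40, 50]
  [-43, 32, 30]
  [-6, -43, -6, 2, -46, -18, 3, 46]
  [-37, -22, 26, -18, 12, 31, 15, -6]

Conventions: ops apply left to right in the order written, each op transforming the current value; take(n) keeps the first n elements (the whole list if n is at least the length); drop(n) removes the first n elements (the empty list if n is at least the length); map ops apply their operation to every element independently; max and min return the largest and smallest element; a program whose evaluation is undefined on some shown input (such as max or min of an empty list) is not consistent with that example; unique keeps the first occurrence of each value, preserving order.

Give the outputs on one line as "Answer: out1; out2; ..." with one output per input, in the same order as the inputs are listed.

Execution, op by op:
  [33, -46, 16, -18] -> [-18] -> [-18] -> [-18] -> [] -> [] -> 0
  [34, -5, 4, 16, -37, 20, 40, 50] -> [16, -37, 20, 40, 50] -> [50, 40, 20, -37, 16] -> [50, 40, 20, 16, -37] -> [16, -37] -> [-37, 16] -> 2
  [-43, 32, 30] -> [] -> [] -> [] -> [] -> [] -> 0
  [-6, -43, -6, 2, -46, -18, 3, 46] -> [2, -46, -18, 3, 46] -> [46, 3, -18, -46, 2] -> [46, 3, 2, -18, -46] -> [-18, -46] -> [-46, -18] -> 2
  [-37, -22, 26, -18, 12, 31, 15, -6] -> [-18, 12, 31, 15, -6] -> [-6, 15, 31, 12, -18] -> [31, 15, 12, -6, -18] -> [-6, -18] -> [-18, -6] -> 2

0; 2; 0; 2; 2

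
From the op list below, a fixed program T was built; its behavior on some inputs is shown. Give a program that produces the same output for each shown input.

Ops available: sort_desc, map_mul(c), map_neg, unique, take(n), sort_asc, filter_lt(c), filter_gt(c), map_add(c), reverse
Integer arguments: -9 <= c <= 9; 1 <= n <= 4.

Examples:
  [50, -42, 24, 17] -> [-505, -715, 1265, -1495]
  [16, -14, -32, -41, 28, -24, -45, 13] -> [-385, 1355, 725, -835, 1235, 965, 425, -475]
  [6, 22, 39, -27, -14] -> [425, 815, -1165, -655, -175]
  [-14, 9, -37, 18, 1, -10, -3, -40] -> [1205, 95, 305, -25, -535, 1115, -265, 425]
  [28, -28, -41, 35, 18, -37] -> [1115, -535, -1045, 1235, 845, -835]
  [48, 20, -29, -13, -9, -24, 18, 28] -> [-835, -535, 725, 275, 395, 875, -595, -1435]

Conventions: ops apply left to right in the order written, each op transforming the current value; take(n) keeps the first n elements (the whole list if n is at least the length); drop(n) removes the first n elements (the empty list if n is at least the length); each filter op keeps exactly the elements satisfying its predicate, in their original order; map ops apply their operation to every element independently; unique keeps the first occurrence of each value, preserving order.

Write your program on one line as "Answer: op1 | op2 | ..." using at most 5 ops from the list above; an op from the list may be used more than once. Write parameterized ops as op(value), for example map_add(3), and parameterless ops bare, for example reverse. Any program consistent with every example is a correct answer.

map_mul(-6) | map_add(1) | reverse | map_mul(5)

Check, running the answer program on each example:
  [50, -42, 24, 17] -> [-300, 252, -144, -102] -> [-299, 253, -143, -101] -> [-101, -143, 253, -299] -> [-505, -715, 1265, -1495]
  [16, -14, -32, -41, 28, -24, -45, 13] -> [-96, 84, 192, 246, -168, 144, 270, -78] -> [-95, 85, 193, 247, -167, 145, 271, -77] -> [-77, 271, 145, -167, 247, 193, 85, -95] -> [-385, 1355, 725, -835, 1235, 965, 425, -475]
  [6, 22, 39, -27, -14] -> [-36, -132, -234, 162, 84] -> [-35, -131, -233, 163, 85] -> [85, 163, -233, -131, -35] -> [425, 815, -1165, -655, -175]
  [-14, 9, -37, 18, 1, -10, -3, -40] -> [84, -54, 222, -108, -6, 60, 18, 240] -> [85, -53, 223, -107, -5, 61, 19, 241] -> [241, 19, 61, -5, -107, 223, -53, 85] -> [1205, 95, 305, -25, -535, 1115, -265, 425]
  [28, -28, -41, 35, 18, -37] -> [-168, 168, 246, -210, -108, 222] -> [-167, 169, 247, -209, -107, 223] -> [223, -107, -209, 247, 169, -167] -> [1115, -535, -1045, 1235, 845, -835]
  [48, 20, -29, -13, -9, -24, 18, 28] -> [-288, -120, 174, 78, 54, 144, -108, -168] -> [-287, -119, 175, 79, 55, 145, -107, -167] -> [-167, -107, 145, 55, 79, 175, -119, -287] -> [-835, -535, 725, 275, 395, 875, -595, -1435]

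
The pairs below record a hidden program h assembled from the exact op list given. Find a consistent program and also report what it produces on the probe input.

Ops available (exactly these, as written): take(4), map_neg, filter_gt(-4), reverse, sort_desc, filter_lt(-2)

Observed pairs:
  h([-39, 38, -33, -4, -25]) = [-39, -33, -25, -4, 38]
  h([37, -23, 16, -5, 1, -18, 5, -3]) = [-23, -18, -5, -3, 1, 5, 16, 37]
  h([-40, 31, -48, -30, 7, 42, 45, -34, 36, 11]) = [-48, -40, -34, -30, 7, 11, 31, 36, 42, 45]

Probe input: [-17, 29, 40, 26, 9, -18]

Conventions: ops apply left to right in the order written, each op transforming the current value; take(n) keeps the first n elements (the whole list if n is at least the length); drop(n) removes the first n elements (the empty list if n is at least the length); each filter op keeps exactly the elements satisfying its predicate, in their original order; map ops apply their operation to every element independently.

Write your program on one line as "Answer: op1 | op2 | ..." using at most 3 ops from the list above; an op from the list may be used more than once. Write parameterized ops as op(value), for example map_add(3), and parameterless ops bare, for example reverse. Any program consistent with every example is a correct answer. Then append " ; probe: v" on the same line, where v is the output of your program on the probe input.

reverse | sort_desc | reverse ; probe: [-18, -17, 9, 26, 29, 40]

Check, running the answer program on each example:
  [-39, 38, -33, -4, -25] -> [-25, -4, -33, 38, -39] -> [38, -4, -25, -33, -39] -> [-39, -33, -25, -4, 38]
  [37, -23, 16, -5, 1, -18, 5, -3] -> [-3, 5, -18, 1, -5, 16, -23, 37] -> [37, 16, 5, 1, -3, -5, -18, -23] -> [-23, -18, -5, -3, 1, 5, 16, 37]
  [-40, 31, -48, -30, 7, 42, 45, -34, 36, 11] -> [11, 36, -34, 45, 42, 7, -30, -48, 31, -40] -> [45, 42, 36, 31, 11, 7, -30, -34, -40, -48] -> [-48, -40, -34, -30, 7, 11, 31, 36, 42, 45]
  probe: [-17, 29, 40, 26, 9, -18] -> [-18, 9, 26, 40, 29, -17] -> [40, 29, 26, 9, -17, -18] -> [-18, -17, 9, 26, 29, 40]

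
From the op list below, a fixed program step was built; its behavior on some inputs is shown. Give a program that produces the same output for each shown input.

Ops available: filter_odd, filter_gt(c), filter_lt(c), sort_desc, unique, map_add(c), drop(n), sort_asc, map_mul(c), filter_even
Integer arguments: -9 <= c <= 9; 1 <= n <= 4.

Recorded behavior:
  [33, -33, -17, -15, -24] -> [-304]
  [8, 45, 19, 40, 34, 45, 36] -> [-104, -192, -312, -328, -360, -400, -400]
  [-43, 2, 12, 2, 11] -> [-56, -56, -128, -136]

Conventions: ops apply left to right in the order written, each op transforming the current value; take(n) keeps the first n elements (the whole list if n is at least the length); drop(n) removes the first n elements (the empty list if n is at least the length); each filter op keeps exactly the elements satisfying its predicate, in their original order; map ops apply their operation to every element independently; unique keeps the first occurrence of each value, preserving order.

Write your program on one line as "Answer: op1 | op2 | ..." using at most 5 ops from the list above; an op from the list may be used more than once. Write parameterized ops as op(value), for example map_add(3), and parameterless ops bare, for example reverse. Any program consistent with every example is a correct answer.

sort_asc | filter_gt(-4) | map_add(-4) | map_add(9) | map_mul(-8)

Check, running the answer program on each example:
  [33, -33, -17, -15, -24] -> [-33, -24, -17, -15, 33] -> [33] -> [29] -> [38] -> [-304]
  [8, 45, 19, 40, 34, 45, 36] -> [8, 19, 34, 36, 40, 45, 45] -> [8, 19, 34, 36, 40, 45, 45] -> [4, 15, 30, 32, 36, 41, 41] -> [13, 24, 39, 41, 45, 50, 50] -> [-104, -192, -312, -328, -360, -400, -400]
  [-43, 2, 12, 2, 11] -> [-43, 2, 2, 11, 12] -> [2, 2, 11, 12] -> [-2, -2, 7, 8] -> [7, 7, 16, 17] -> [-56, -56, -128, -136]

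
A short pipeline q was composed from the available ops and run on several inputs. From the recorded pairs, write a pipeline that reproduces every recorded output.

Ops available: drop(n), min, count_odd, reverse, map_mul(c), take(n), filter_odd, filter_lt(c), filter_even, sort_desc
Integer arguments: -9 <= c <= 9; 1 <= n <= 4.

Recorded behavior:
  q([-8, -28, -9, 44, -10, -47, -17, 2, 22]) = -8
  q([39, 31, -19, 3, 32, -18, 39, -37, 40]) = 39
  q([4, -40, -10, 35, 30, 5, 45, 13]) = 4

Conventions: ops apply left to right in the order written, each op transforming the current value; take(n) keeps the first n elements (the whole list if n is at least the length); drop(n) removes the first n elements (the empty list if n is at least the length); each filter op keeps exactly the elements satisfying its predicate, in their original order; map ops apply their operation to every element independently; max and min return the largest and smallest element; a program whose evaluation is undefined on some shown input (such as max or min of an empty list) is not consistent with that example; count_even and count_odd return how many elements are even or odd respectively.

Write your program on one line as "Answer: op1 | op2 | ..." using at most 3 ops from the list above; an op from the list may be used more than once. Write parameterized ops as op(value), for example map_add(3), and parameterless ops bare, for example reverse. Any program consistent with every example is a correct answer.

take(1) | min

Check, running the answer program on each example:
  [-8, -28, -9, 44, -10, -47, -17, 2, 22] -> [-8] -> -8
  [39, 31, -19, 3, 32, -18, 39, -37, 40] -> [39] -> 39
  [4, -40, -10, 35, 30, 5, 45, 13] -> [4] -> 4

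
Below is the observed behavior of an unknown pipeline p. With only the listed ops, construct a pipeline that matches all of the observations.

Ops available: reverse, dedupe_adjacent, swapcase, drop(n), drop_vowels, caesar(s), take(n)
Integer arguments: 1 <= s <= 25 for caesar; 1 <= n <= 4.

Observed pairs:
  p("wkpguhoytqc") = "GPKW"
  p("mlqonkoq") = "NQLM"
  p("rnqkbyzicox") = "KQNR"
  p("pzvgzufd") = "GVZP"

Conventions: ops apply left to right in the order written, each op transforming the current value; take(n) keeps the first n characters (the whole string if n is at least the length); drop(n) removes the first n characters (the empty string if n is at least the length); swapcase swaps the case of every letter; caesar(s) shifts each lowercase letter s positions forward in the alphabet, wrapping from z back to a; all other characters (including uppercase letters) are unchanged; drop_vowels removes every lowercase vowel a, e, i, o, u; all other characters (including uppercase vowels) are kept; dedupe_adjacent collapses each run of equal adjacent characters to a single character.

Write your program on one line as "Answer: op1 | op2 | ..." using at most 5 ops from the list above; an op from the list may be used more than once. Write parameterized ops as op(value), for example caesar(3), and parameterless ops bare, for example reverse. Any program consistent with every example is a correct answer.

drop_vowels | take(4) | reverse | swapcase

Check, running the answer program on each example:
  "wkpguhoytqc" -> "wkpghytqc" -> "wkpg" -> "gpkw" -> "GPKW"
  "mlqonkoq" -> "mlqnkq" -> "mlqn" -> "nqlm" -> "NQLM"
  "rnqkbyzicox" -> "rnqkbyzcx" -> "rnqk" -> "kqnr" -> "KQNR"
  "pzvgzufd" -> "pzvgzfd" -> "pzvg" -> "gvzp" -> "GVZP"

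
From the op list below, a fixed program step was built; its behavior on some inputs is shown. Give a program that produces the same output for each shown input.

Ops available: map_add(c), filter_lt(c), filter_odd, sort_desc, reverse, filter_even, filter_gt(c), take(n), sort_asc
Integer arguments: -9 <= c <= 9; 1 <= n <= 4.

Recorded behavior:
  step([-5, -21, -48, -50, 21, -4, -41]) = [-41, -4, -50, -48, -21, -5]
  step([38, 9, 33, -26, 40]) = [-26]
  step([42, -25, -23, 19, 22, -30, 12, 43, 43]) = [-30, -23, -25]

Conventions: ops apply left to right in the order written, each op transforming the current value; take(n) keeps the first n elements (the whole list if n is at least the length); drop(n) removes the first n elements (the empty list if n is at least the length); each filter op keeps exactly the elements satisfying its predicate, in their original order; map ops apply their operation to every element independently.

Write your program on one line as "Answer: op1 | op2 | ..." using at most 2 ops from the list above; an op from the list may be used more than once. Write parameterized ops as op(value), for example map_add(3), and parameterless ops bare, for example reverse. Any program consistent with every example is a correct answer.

filter_lt(2) | reverse

Check, running the answer program on each example:
  [-5, -21, -48, -50, 21, -4, -41] -> [-5, -21, -48, -50, -4, -41] -> [-41, -4, -50, -48, -21, -5]
  [38, 9, 33, -26, 40] -> [-26] -> [-26]
  [42, -25, -23, 19, 22, -30, 12, 43, 43] -> [-25, -23, -30] -> [-30, -23, -25]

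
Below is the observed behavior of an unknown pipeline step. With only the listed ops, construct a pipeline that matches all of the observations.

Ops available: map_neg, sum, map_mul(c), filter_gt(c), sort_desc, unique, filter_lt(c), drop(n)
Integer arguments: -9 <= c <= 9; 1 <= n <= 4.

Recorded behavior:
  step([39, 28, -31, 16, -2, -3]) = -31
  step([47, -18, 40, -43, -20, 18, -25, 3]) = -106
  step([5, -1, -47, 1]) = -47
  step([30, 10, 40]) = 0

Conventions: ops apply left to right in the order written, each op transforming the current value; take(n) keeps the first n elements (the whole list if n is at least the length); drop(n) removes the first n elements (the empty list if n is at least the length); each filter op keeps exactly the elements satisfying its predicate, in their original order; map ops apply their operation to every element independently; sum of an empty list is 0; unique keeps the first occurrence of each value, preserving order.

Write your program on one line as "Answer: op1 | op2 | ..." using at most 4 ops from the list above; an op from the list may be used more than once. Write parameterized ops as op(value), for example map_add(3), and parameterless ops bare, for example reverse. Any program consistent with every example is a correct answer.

filter_lt(-3) | sort_desc | sum

Check, running the answer program on each example:
  [39, 28, -31, 16, -2, -3] -> [-31] -> [-31] -> -31
  [47, -18, 40, -43, -20, 18, -25, 3] -> [-18, -43, -20, -25] -> [-18, -20, -25, -43] -> -106
  [5, -1, -47, 1] -> [-47] -> [-47] -> -47
  [30, 10, 40] -> [] -> [] -> 0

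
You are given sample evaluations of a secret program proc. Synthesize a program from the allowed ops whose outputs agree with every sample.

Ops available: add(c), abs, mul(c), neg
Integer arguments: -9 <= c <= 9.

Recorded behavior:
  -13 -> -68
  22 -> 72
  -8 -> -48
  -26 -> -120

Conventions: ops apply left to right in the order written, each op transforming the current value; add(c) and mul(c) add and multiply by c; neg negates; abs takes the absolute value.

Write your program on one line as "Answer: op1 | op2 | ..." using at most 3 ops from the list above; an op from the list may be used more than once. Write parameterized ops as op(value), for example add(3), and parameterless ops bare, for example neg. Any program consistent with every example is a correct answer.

add(-4) | mul(4)

Check, running the answer program on each example:
  -13 -> -17 -> -68
  22 -> 18 -> 72
  -8 -> -12 -> -48
  -26 -> -30 -> -120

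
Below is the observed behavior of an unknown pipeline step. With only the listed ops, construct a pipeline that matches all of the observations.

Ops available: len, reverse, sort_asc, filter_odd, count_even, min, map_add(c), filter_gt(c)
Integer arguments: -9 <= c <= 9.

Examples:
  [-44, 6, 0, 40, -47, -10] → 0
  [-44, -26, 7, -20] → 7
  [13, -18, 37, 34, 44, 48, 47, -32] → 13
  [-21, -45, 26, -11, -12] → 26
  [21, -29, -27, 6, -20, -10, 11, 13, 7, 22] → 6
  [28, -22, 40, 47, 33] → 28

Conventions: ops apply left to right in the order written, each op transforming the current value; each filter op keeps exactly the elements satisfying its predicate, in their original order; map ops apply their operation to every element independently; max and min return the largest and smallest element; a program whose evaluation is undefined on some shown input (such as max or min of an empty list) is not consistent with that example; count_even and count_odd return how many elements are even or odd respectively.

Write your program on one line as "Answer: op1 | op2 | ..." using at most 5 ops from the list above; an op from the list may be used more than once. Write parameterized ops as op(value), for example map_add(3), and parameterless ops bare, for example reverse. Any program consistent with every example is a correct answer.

sort_asc | filter_gt(-3) | reverse | min

Check, running the answer program on each example:
  [-44, 6, 0, 40, -47, -10] -> [-47, -44, -10, 0, 6, 40] -> [0, 6, 40] -> [40, 6, 0] -> 0
  [-44, -26, 7, -20] -> [-44, -26, -20, 7] -> [7] -> [7] -> 7
  [13, -18, 37, 34, 44, 48, 47, -32] -> [-32, -18, 13, 34, 37, 44, 47, 48] -> [13, 34, 37, 44, 47, 48] -> [48, 47, 44, 37, 34, 13] -> 13
  [-21, -45, 26, -11, -12] -> [-45, -21, -12, -11, 26] -> [26] -> [26] -> 26
  [21, -29, -27, 6, -20, -10, 11, 13, 7, 22] -> [-29, -27, -20, -10, 6, 7, 11, 13, 21, 22] -> [6, 7, 11, 13, 21, 22] -> [22, 21, 13, 11, 7, 6] -> 6
  [28, -22, 40, 47, 33] -> [-22, 28, 33, 40, 47] -> [28, 33, 40, 47] -> [47, 40, 33, 28] -> 28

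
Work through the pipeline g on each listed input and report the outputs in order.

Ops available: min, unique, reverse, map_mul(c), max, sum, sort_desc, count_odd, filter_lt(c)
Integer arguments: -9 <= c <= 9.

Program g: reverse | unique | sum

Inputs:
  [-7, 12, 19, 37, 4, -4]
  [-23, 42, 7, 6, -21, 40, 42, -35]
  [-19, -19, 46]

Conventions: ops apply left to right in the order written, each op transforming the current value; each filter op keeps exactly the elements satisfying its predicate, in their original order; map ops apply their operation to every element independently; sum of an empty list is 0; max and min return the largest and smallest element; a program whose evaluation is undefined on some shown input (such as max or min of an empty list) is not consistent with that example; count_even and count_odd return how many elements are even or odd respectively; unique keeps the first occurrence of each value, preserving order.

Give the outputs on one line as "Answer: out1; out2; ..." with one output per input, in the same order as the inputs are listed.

61; 16; 27

Execution, op by op:
  [-7, 12, 19, 37, 4, -4] -> [-4, 4, 37, 19, 12, -7] -> [-4, 4, 37, 19, 12, -7] -> 61
  [-23, 42, 7, 6, -21, 40, 42, -35] -> [-35, 42, 40, -21, 6, 7, 42, -23] -> [-35, 42, 40, -21, 6, 7, -23] -> 16
  [-19, -19, 46] -> [46, -19, -19] -> [46, -19] -> 27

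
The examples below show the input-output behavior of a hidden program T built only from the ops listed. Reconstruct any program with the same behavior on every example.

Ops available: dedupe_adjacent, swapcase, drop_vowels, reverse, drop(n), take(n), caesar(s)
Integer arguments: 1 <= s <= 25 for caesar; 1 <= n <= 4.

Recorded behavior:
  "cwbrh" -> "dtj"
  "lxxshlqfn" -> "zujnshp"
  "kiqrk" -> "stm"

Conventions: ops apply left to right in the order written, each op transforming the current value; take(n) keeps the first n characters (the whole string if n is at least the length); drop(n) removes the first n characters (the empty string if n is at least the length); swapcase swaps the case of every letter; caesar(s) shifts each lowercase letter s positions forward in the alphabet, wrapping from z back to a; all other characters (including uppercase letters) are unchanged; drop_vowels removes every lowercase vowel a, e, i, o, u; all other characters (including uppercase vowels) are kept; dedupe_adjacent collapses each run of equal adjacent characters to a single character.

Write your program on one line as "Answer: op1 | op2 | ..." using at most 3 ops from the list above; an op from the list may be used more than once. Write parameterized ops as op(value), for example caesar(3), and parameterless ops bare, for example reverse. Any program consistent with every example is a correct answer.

caesar(2) | drop(2)

Check, running the answer program on each example:
  "cwbrh" -> "eydtj" -> "dtj"
  "lxxshlqfn" -> "nzzujnshp" -> "zujnshp"
  "kiqrk" -> "mkstm" -> "stm"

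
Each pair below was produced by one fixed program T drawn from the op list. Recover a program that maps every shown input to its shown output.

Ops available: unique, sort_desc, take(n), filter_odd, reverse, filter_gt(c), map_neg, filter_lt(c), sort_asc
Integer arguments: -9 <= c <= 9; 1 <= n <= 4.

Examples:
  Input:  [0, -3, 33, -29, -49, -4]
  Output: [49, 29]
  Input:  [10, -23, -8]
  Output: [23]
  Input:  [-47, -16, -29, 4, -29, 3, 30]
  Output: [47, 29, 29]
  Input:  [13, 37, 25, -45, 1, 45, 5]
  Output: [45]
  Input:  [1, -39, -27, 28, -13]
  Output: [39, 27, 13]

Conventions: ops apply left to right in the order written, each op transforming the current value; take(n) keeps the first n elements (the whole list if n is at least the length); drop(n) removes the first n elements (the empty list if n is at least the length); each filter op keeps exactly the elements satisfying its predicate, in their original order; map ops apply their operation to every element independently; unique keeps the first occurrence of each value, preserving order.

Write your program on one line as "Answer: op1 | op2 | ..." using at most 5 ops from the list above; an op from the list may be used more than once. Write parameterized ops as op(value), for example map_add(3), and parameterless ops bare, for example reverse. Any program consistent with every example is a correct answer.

filter_lt(-6) | sort_desc | map_neg | sort_desc | filter_odd

Check, running the answer program on each example:
  [0, -3, 33, -29, -49, -4] -> [-29, -49] -> [-29, -49] -> [29, 49] -> [49, 29] -> [49, 29]
  [10, -23, -8] -> [-23, -8] -> [-8, -23] -> [8, 23] -> [23, 8] -> [23]
  [-47, -16, -29, 4, -29, 3, 30] -> [-47, -16, -29, -29] -> [-16, -29, -29, -47] -> [16, 29, 29, 47] -> [47, 29, 29, 16] -> [47, 29, 29]
  [13, 37, 25, -45, 1, 45, 5] -> [-45] -> [-45] -> [45] -> [45] -> [45]
  [1, -39, -27, 28, -13] -> [-39, -27, -13] -> [-13, -27, -39] -> [13, 27, 39] -> [39, 27, 13] -> [39, 27, 13]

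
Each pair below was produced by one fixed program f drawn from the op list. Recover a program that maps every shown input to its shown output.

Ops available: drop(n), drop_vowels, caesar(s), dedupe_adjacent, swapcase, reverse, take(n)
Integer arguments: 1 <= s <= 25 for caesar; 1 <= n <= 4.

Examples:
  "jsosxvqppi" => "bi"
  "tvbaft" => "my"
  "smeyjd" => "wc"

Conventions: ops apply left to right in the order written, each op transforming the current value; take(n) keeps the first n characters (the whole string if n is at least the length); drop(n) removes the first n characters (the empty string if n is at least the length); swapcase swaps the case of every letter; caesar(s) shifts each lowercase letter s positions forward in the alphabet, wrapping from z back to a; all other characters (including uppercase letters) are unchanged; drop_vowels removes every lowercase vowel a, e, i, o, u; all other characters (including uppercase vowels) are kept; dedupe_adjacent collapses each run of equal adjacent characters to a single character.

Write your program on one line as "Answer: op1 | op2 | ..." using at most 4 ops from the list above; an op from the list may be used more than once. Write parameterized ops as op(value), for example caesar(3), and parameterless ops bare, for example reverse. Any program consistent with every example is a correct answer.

drop(2) | reverse | caesar(19) | take(2)

Check, running the answer program on each example:
  "jsosxvqppi" -> "osxvqppi" -> "ippqvxso" -> "biijoqlh" -> "bi"
  "tvbaft" -> "baft" -> "tfab" -> "mytu" -> "my"
  "smeyjd" -> "eyjd" -> "djye" -> "wcrx" -> "wc"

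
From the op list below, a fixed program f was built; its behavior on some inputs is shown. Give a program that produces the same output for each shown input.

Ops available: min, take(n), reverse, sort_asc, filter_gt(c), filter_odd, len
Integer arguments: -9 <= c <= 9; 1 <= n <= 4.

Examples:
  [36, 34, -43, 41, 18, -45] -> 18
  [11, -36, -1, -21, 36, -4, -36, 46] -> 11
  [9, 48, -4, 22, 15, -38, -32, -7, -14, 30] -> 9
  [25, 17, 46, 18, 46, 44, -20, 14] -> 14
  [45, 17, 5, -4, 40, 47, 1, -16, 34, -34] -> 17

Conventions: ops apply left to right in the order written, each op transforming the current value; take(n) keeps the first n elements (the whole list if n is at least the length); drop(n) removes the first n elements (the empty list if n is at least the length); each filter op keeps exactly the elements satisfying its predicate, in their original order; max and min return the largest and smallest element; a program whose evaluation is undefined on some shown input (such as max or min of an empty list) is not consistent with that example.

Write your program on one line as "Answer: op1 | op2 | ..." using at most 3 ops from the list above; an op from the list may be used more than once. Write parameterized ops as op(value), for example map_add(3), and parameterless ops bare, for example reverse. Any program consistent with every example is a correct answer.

filter_gt(5) | sort_asc | min

Check, running the answer program on each example:
  [36, 34, -43, 41, 18, -45] -> [36, 34, 41, 18] -> [18, 34, 36, 41] -> 18
  [11, -36, -1, -21, 36, -4, -36, 46] -> [11, 36, 46] -> [11, 36, 46] -> 11
  [9, 48, -4, 22, 15, -38, -32, -7, -14, 30] -> [9, 48, 22, 15, 30] -> [9, 15, 22, 30, 48] -> 9
  [25, 17, 46, 18, 46, 44, -20, 14] -> [25, 17, 46, 18, 46, 44, 14] -> [14, 17, 18, 25, 44, 46, 46] -> 14
  [45, 17, 5, -4, 40, 47, 1, -16, 34, -34] -> [45, 17, 40, 47, 34] -> [17, 34, 40, 45, 47] -> 17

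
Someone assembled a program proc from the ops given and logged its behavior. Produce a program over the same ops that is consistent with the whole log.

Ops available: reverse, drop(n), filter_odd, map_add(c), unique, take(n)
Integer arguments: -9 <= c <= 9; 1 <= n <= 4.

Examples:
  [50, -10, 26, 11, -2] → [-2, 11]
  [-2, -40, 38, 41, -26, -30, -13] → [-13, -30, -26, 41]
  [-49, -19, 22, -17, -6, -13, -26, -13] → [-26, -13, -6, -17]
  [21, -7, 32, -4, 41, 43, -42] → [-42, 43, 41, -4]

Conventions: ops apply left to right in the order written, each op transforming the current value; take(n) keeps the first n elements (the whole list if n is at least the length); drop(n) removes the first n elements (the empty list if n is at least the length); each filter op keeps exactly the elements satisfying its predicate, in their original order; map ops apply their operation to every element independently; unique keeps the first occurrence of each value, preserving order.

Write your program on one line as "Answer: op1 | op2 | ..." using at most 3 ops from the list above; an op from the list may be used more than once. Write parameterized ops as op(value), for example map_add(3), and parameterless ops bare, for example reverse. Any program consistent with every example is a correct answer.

drop(3) | unique | reverse

Check, running the answer program on each example:
  [50, -10, 26, 11, -2] -> [11, -2] -> [11, -2] -> [-2, 11]
  [-2, -40, 38, 41, -26, -30, -13] -> [41, -26, -30, -13] -> [41, -26, -30, -13] -> [-13, -30, -26, 41]
  [-49, -19, 22, -17, -6, -13, -26, -13] -> [-17, -6, -13, -26, -13] -> [-17, -6, -13, -26] -> [-26, -13, -6, -17]
  [21, -7, 32, -4, 41, 43, -42] -> [-4, 41, 43, -42] -> [-4, 41, 43, -42] -> [-42, 43, 41, -4]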